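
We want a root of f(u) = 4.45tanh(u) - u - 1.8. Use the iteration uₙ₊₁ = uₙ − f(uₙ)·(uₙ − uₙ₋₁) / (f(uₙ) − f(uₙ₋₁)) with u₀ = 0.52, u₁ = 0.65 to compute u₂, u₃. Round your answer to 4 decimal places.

0.6076, 0.6046

f(0.52) = -0.194235, f(0.65) = 0.093931
u₂ = 0.650000 − 0.093931·(0.650000 − 0.520000) / (0.093931 − (-0.194235)) = 0.650000 − (0.012211)/(0.288166) = 0.607625
f(0.607625) = 0.006291
u₃ = 0.607625 − 0.006291·(0.607625 − 0.650000) / (0.006291 − 0.093931) = 0.607625 − (-0.000267)/(-0.087640) = 0.604583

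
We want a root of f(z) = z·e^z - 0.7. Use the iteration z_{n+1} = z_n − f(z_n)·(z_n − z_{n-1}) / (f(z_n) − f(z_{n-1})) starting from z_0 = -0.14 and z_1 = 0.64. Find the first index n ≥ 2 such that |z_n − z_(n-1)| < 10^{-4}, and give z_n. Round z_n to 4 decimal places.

f(-0.14) = -0.821710, f(0.64) = 0.513748
z_2 = 0.640000 − 0.513748·(0.780000)/(1.335458) = 0.339936;  |Δ| = 0.300064
f(0.339936) = -0.222439
z_3 = 0.339936 − (-0.222439)·(-0.300064)/(-0.736187) = 0.430600;  |Δ| = 0.090664
f(0.430600) = -0.037659
z_4 = 0.430600 − (-0.037659)·(0.090664)/(0.184780) = 0.449078;  |Δ| = 0.018478
f(0.449078) = 0.003646
z_5 = 0.449078 − 0.003646·(0.018478)/(0.041305) = 0.447447;  |Δ| = 0.001631
f(0.447447) = -0.000052
z_6 = 0.447447 − (-0.000052)·(-0.001631)/(-0.003698) = 0.447470;  |Δ| = 0.000023
|z_6 − z_5| = 0.000023 < 10^{-4}

n = 6, z_n = 0.4475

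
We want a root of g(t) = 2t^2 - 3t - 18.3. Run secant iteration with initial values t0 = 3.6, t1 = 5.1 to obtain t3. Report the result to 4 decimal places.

g(3.6) = -3.180000, g(5.1) = 18.420000
t2 = 5.100000 − 18.420000·(5.100000 − 3.600000) / (18.420000 − (-3.180000)) = 5.100000 − (27.630000)/(21.600000) = 3.820833
g(3.820833) = -0.564965
t3 = 3.820833 − (-0.564965)·(3.820833 − 5.100000) / (-0.564965 − 18.420000) = 3.820833 − (0.722685)/(-18.984965) = 3.858899

3.8589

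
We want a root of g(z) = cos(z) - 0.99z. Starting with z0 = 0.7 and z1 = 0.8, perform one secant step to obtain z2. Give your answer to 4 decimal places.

g(0.7) = 0.071842, g(0.8) = -0.095293
z2 = 0.800000 − (-0.095293)·(0.800000 − 0.700000) / (-0.095293 − 0.071842) = 0.800000 − (-0.009529)/(-0.167135) = 0.742984

0.7430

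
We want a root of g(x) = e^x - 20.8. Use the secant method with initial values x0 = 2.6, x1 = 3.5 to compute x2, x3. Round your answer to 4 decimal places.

2.9360, 3.0134

g(2.6) = -7.336262, g(3.5) = 12.315452
x2 = 3.500000 − 12.315452·(3.500000 − 2.600000) / (12.315452 − (-7.336262)) = 3.500000 − (11.083907)/(19.651714) = 2.935983
g(2.935983) = -1.959992
x3 = 2.935983 − (-1.959992)·(2.935983 − 3.500000) / (-1.959992 − 12.315452) = 2.935983 − (1.105469)/(-14.275444) = 3.013421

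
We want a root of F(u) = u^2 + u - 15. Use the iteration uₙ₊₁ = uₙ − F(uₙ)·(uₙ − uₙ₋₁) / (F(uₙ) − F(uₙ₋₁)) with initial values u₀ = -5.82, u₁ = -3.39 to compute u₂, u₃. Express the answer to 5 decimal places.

F(-5.82) = 13.0524000, F(-3.39) = -6.8979000
u₂ = -3.3900000 − (-6.8979000)·(-3.3900000 − (-5.8200000)) / (-6.8979000 − 13.0524000) = -3.3900000 − (-16.7618970)/(-19.9503000) = -4.2301827
F(-4.2301827) = -1.3357370
u₃ = -4.2301827 − (-1.3357370)·(-4.2301827 − (-3.3900000)) / (-1.3357370 − (-6.8979000)) = -4.2301827 − (1.1222631)/(5.5621630) = -4.4319501

-4.23018, -4.43195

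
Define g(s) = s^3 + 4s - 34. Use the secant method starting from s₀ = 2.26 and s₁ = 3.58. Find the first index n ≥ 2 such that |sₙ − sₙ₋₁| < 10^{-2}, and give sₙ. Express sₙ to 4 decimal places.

g(2.26) = -13.416824, g(3.58) = 26.202712
s₂ = 3.580000 − 26.202712·(1.320000)/(39.619536) = 2.707007;  |Δ| = 0.872993
g(2.707007) = -3.335332
s₃ = 2.707007 − (-3.335332)·(-0.872993)/(-29.538044) = 2.805582;  |Δ| = 0.098575
g(2.805582) = -0.694114
s₄ = 2.805582 − (-0.694114)·(0.098575)/(2.641218) = 2.831488;  |Δ| = 0.025906
g(2.831488) = 0.026908
s₅ = 2.831488 − 0.026908·(0.025906)/(0.721022) = 2.830521;  |Δ| = 0.000967
|s₅ − s₄| = 0.000967 < 10^{-2}

n = 5, sₙ = 2.8305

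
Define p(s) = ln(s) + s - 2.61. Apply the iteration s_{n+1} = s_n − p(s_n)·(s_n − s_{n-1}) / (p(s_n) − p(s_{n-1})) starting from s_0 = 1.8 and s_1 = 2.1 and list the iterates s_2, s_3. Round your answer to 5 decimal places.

1.94679, 1.94480

p(1.8) = -0.2222133, p(2.1) = 0.2319373
s_2 = 2.1000000 − 0.2319373·(2.1000000 − 1.8000000) / (0.2319373 − (-0.2222133)) = 2.1000000 − (0.0695812)/(0.4541507) = 1.9467883
p(1.9467883) = 0.0029693
s_3 = 1.9467883 − 0.0029693·(1.9467883 − 2.1000000) / (0.0029693 − 0.2319373) = 1.9467883 − (-0.0004549)/(-0.2289681) = 1.9448014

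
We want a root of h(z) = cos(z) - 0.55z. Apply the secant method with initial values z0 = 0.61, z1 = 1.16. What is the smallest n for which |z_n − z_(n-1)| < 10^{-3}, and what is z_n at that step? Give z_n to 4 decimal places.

n = 4, z_n = 0.9930

h(0.61) = 0.484148, h(1.16) = -0.238660
z2 = 1.160000 − (-0.238660)·(0.550000)/(-0.722808) = 0.978398;  |Δ| = 0.181602
h(0.978398) = 0.020233
z3 = 0.978398 − 0.020233·(-0.181602)/(0.258893) = 0.992591;  |Δ| = 0.014193
h(0.992591) = 0.000597
z4 = 0.992591 − 0.000597·(0.014193)/(-0.019636) = 0.993022;  |Δ| = 0.000432
|z4 − z3| = 0.000432 < 10^{-3}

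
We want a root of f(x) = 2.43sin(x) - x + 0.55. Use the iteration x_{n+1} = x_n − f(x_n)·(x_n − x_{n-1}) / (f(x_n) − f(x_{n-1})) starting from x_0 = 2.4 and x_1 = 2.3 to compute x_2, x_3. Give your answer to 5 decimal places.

2.32293, 2.32351

f(2.4) = -0.2086245, f(2.3) = 0.0620637
x_2 = 2.3000000 − 0.0620637·(2.3000000 − 2.4000000) / (0.0620637 − (-0.2086245)) = 2.3000000 − (-0.0062064)/(0.2706881) = 2.3229281
f(2.3229281) = 0.0015408
x_3 = 2.3229281 − 0.0015408·(2.3229281 − 2.3000000) / (0.0015408 − 0.0620637) = 2.3229281 − (0.0000353)/(-0.0605229) = 2.3235118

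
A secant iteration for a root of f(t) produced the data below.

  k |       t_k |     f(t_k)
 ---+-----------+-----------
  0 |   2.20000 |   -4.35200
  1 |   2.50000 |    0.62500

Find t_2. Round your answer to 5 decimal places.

t_2 = 2.50000 − 0.62500·(2.50000 − 2.20000) / (0.62500 − (-4.35200))
   = 2.50000 − (0.1875000)/(4.9770000) = 2.4623267

2.46233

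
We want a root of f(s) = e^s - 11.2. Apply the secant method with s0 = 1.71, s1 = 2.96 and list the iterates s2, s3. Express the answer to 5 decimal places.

f(1.71) = -5.6710385, f(2.96) = 8.0979718
s2 = 2.9600000 − 8.0979718·(2.9600000 − 1.7100000) / (8.0979718 − (-5.6710385)) = 2.9600000 − (10.1224647)/(13.7690103) = 2.2248372
f(2.2248372) = -1.9480239
s3 = 2.2248372 − (-1.9480239)·(2.2248372 − 2.9600000) / (-1.9480239 − 8.0979718) = 2.2248372 − (1.4321148)/(-10.0459957) = 2.3673929

2.22484, 2.36739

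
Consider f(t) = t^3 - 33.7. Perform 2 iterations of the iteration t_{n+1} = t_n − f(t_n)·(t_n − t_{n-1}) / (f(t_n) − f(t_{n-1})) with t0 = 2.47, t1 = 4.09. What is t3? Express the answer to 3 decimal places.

f(2.47) = -18.63078, f(4.09) = 34.71793
t2 = 4.09000 − 34.71793·(4.09000 − 2.47000) / (34.71793 − (-18.63078)) = 4.09000 − (56.24304)/(53.34871) = 3.03575
f(3.03575) = -5.72329
t3 = 3.03575 − (-5.72329)·(3.03575 − 4.09000) / (-5.72329 − 34.71793) = 3.03575 − (6.03380)/(-40.44122) = 3.18495

3.185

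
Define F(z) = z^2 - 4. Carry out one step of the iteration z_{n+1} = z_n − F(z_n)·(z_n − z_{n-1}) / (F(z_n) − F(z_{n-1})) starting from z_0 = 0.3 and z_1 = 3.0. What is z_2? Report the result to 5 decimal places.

1.48485

F(0.3) = -3.9100000, F(3.0) = 5.0000000
z_2 = 3.0000000 − 5.0000000·(3.0000000 − 0.3000000) / (5.0000000 − (-3.9100000)) = 3.0000000 − (13.5000000)/(8.9100000) = 1.4848485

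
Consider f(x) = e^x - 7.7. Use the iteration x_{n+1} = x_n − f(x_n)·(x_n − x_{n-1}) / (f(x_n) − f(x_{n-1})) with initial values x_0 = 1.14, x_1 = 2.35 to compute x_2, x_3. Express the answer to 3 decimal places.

f(1.14) = -4.57323, f(2.35) = 2.78557
x_2 = 2.35000 − 2.78557·(2.35000 − 1.14000) / (2.78557 − (-4.57323)) = 2.35000 − (3.37054)/(7.35880) = 1.89197
f(1.89197) = -1.06757
x_3 = 1.89197 − (-1.06757)·(1.89197 − 2.35000) / (-1.06757 − 2.78557) = 1.89197 − (0.48898)/(-3.85314) = 2.01888

1.892, 2.019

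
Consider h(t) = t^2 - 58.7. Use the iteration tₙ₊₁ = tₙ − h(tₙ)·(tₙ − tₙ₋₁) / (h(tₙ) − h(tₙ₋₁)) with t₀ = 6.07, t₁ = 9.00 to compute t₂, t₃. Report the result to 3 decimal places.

h(6.07) = -21.85510, h(9.00) = 22.30000
t₂ = 9.00000 − 22.30000·(9.00000 − 6.07000) / (22.30000 − (-21.85510)) = 9.00000 − (65.33900)/(44.15510) = 7.52024
h(7.52024) = -2.14601
t₃ = 7.52024 − (-2.14601)·(7.52024 − 9.00000) / (-2.14601 − 22.30000) = 7.52024 − (3.17558)/(-24.44601) = 7.65014

7.520, 7.650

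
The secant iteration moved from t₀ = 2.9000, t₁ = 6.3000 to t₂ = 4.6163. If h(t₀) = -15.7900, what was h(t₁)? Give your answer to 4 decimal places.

15.4901

The secant line through (2.9000, -15.7900) and (6.3000, h(t₁)) crosses zero at t₂ = 4.6163.
So (2.9000, -15.7900), (6.3000, h(t₁)), (4.6163, 0) are collinear:
h(t₁) = -15.7900 · (6.3000 − 4.6163) / (2.9000 − 4.6163) = -15.7900 · (1.683700)/(-1.716300) = 15.490079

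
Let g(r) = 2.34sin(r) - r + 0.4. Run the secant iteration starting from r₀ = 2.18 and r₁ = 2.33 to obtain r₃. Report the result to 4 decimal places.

2.2380

g(2.18) = 0.139043, g(2.33) = -0.232601
r₂ = 2.330000 − (-0.232601)·(2.330000 − 2.180000) / (-0.232601 − 0.139043) = 2.330000 − (-0.034890)/(-0.371644) = 2.236120
g(2.236120) = 0.004799
r₃ = 2.236120 − 0.004799·(2.236120 − 2.330000) / (0.004799 − (-0.232601)) = 2.236120 − (-0.000451)/(0.237399) = 2.238017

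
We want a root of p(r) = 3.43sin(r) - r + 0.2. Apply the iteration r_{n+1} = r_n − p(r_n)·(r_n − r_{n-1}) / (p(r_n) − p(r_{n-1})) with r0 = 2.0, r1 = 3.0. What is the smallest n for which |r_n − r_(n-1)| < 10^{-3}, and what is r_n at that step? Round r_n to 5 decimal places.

p(2.0) = 1.3188902, p(3.0) = -2.3159584
r2 = 3.0000000 − (-2.3159584)·(1.0000000)/(-3.6348485) = 2.3628460;  |Δ| = 0.6371540
p(2.3628460) = 0.2463444
r3 = 2.3628460 − 0.2463444·(-0.6371540)/(2.5623028) = 2.4241031;  |Δ| = 0.0612571
p(2.4241031) = 0.0311055
r4 = 2.4241031 − 0.0311055·(0.0612571)/(-0.2152389) = 2.4329558;  |Δ| = 0.0088526
p(2.4329558) = -0.0007137
r5 = 2.4329558 − (-0.0007137)·(0.0088526)/(-0.0318192) = 2.4327572;  |Δ| = 0.0001986
|r5 − r4| = 0.0001986 < 10^{-3}

n = 5, r_n = 2.43276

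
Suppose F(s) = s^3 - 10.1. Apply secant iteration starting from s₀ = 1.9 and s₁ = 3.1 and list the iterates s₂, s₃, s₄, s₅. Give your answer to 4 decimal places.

2.0696, 2.1304, 2.1630, 2.1616

F(1.9) = -3.241000, F(3.1) = 19.691000
s₂ = 3.100000 − 19.691000·(3.100000 − 1.900000) / (19.691000 − (-3.241000)) = 3.100000 − (23.629200)/(22.932000) = 2.069597
F(2.069597) = -1.235436
s₃ = 2.069597 − (-1.235436)·(2.069597 − 3.100000) / (-1.235436 − 19.691000) = 2.069597 − (1.272996)/(-20.926436) = 2.130429
F(2.130429) = -0.430562
s₄ = 2.130429 − (-0.430562)·(2.130429 − 2.069597) / (-0.430562 − (-1.235436)) = 2.130429 − (-0.026192)/(0.804873) = 2.162971
F(2.162971) = 0.019334
s₅ = 2.162971 − 0.019334·(2.162971 − 2.130429) / (0.019334 − (-0.430562)) = 2.162971 − (0.000629)/(0.449896) = 2.161572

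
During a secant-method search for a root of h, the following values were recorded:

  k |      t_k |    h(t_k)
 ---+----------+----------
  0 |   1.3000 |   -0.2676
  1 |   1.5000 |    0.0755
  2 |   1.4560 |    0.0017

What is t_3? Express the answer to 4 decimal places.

1.4550

t_3 = 1.4560 − 0.0017·(1.4560 − 1.5000) / (0.0017 − 0.0755)
   = 1.4560 − (-0.000075)/(-0.073800) = 1.454986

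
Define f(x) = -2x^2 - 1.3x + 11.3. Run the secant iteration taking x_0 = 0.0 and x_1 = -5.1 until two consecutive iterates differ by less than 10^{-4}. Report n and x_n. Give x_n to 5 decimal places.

f(0.0) = 11.3000000, f(-5.1) = -34.0900000
x_2 = -5.1000000 − (-34.0900000)·(-5.1000000)/(-45.3900000) = -1.2696629;  |Δ| = 3.8303371
f(-1.2696629) = 9.7264739
x_3 = -1.2696629 − 9.7264739·(3.8303371)/(43.8164739) = -2.1199293;  |Δ| = 0.8502664
f(-2.1199293) = 5.0677078
x_4 = -2.1199293 − 5.0677078·(-0.8502664)/(-4.6587662) = -3.0448311;  |Δ| = 0.9249018
f(-3.0448311) = -3.2837127
x_5 = -3.0448311 − (-3.2837127)·(-0.9249018)/(-8.3514204) = -2.6811670;  |Δ| = 0.3636641
f(-2.6811670) = 0.4082040
x_6 = -2.6811670 − 0.4082040·(0.3636641)/(3.6919167) = -2.7213762;  |Δ| = 0.0402092
f(-2.7213762) = 0.0260117
x_7 = -2.7213762 − 0.0260117·(-0.0402092)/(-0.3821923) = -2.7241129;  |Δ| = 0.0027366
f(-2.7241129) = -0.0002351
x_8 = -2.7241129 − (-0.0002351)·(-0.0027366)/(-0.0262468) = -2.7240884;  |Δ| = 0.0000245
|x_8 − x_7| = 0.0000245 < 10^{-4}

n = 8, x_n = -2.72409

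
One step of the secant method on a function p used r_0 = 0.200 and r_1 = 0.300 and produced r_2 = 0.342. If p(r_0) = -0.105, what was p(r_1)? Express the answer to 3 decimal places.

The secant line through (0.200, -0.105) and (0.300, p(r_1)) crosses zero at r_2 = 0.342.
So (0.200, -0.105), (0.300, p(r_1)), (0.342, 0) are collinear:
p(r_1) = -0.105 · (0.300 − 0.342) / (0.200 − 0.342) = -0.105 · (-0.04200)/(-0.14200) = -0.03106

-0.031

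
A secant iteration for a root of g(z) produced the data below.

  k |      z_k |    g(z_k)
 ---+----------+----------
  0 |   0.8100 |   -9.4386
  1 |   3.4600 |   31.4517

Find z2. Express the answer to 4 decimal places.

1.4217

z2 = 3.4600 − 31.4517·(3.4600 − 0.8100) / (31.4517 − (-9.4386))
   = 3.4600 − (83.347005)/(40.890300) = 1.421693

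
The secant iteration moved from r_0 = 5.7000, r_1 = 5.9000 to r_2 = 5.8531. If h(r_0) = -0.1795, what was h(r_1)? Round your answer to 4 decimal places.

0.0550

The secant line through (5.7000, -0.1795) and (5.9000, h(r_1)) crosses zero at r_2 = 5.8531.
So (5.7000, -0.1795), (5.9000, h(r_1)), (5.8531, 0) are collinear:
h(r_1) = -0.1795 · (5.9000 − 5.8531) / (5.7000 − 5.8531) = -0.1795 · (0.046900)/(-0.153100) = 0.054987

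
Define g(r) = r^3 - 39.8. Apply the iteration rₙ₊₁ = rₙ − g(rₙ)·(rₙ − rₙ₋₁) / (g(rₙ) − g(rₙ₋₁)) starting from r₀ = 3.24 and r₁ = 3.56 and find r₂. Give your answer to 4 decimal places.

3.4068

g(3.24) = -5.787776, g(3.56) = 5.318016
r₂ = 3.560000 − 5.318016·(3.560000 − 3.240000) / (5.318016 − (-5.787776)) = 3.560000 − (1.701765)/(11.105792) = 3.406768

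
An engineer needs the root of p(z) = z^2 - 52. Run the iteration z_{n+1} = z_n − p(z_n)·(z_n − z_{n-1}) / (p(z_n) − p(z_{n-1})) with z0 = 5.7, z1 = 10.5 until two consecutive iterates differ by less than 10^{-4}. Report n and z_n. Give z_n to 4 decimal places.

n = 6, z_n = 7.2111

p(5.7) = -19.510000, p(10.5) = 58.250000
z2 = 10.500000 − 58.250000·(4.800000)/(77.760000) = 6.904321;  |Δ| = 3.595679
p(6.904321) = -4.330352
z3 = 6.904321 − (-4.330352)·(-3.595679)/(-62.580352) = 7.153130;  |Δ| = 0.248809
p(7.153130) = -0.832731
z4 = 7.153130 − (-0.832731)·(0.248809)/(3.497620) = 7.212368;  |Δ| = 0.059238
p(7.212368) = 0.018248
z5 = 7.212368 − 0.018248·(0.059238)/(0.850979) = 7.211097;  |Δ| = 0.001270
p(7.211097) = -0.000074
z6 = 7.211097 − (-0.000074)·(-0.001270)/(-0.018322) = 7.211103;  |Δ| = 0.000005
|z6 − z5| = 0.000005 < 10^{-4}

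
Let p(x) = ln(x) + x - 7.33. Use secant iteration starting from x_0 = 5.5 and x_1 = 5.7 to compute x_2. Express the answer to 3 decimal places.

5.606

p(5.5) = -0.12525, p(5.7) = 0.11047
x_2 = 5.70000 − 0.11047·(5.70000 − 5.50000) / (0.11047 − (-0.12525)) = 5.70000 − (0.02209)/(0.23572) = 5.60627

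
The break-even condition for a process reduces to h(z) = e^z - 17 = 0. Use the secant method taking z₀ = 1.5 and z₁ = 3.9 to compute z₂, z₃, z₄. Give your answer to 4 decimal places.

h(1.5) = -12.518311, h(3.9) = 32.402449
z₂ = 3.900000 − 32.402449·(3.900000 − 1.500000) / (32.402449 − (-12.518311)) = 3.900000 − (77.765878)/(44.920760) = 2.168821
h(2.168821) = -8.252036
z₃ = 2.168821 − (-8.252036)·(2.168821 − 3.900000) / (-8.252036 − 32.402449) = 2.168821 − (14.285752)/(-40.654485) = 2.520215
h(2.520215) = -4.568728
z₄ = 2.520215 − (-4.568728)·(2.520215 − 2.168821) / (-4.568728 − (-8.252036)) = 2.520215 − (-1.605425)/(3.683308) = 2.956080

2.1688, 2.5202, 2.9561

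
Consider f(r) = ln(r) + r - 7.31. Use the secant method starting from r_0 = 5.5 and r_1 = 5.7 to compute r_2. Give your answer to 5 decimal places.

5.58930

f(5.5) = -0.1052519, f(5.7) = 0.1304662
r_2 = 5.7000000 − 0.1304662·(5.7000000 − 5.5000000) / (0.1304662 − (-0.1052519)) = 5.7000000 − (0.0260932)/(0.2357181) = 5.5893032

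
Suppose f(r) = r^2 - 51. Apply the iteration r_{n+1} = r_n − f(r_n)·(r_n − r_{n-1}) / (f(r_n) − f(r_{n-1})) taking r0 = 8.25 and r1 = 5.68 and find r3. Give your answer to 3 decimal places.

7.155

f(8.25) = 17.06250, f(5.68) = -18.73760
r2 = 5.68000 − (-18.73760)·(5.68000 − 8.25000) / (-18.73760 − 17.06250) = 5.68000 − (48.15563)/(-35.80010) = 7.02513
f(7.02513) = -1.64761
r3 = 7.02513 − (-1.64761)·(7.02513 − 5.68000) / (-1.64761 − (-18.73760)) = 7.02513 − (-2.21624)/(17.08999) = 7.15481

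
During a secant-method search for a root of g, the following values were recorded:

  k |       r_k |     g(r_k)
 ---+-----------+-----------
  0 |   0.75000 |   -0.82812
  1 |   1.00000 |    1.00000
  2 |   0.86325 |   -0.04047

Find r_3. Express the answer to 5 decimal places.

0.86857

r_3 = 0.86325 − (-0.04047)·(0.86325 − 1.00000) / (-0.04047 − 1.00000)
   = 0.86325 − (0.0055343)/(-1.0404700) = 0.8685690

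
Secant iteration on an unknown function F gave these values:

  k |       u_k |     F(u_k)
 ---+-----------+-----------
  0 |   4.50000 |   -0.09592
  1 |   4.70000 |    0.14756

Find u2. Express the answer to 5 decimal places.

4.57879

u2 = 4.70000 − 0.14756·(4.70000 − 4.50000) / (0.14756 − (-0.09592))
   = 4.70000 − (0.0295120)/(0.2434800) = 4.5787909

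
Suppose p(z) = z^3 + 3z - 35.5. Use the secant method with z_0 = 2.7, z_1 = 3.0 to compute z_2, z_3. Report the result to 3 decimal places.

2.982, 2.983

p(2.7) = -7.71700, p(3.0) = 0.50000
z_2 = 3.00000 − 0.50000·(3.00000 − 2.70000) / (0.50000 − (-7.71700)) = 3.00000 − (0.15000)/(8.21700) = 2.98175
p(2.98175) = -0.04465
z_3 = 2.98175 − (-0.04465)·(2.98175 − 3.00000) / (-0.04465 − 0.50000) = 2.98175 − (0.00082)/(-0.54465) = 2.98324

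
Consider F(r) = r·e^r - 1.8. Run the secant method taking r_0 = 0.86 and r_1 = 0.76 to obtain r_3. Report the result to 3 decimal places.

0.805

F(0.86) = 0.23232, F(0.76) = -0.17491
r_2 = 0.76000 − (-0.17491)·(0.76000 − 0.86000) / (-0.17491 − 0.23232) = 0.76000 − (0.01749)/(-0.40723) = 0.80295
F(0.80295) = -0.00772
r_3 = 0.80295 − (-0.00772)·(0.80295 − 0.76000) / (-0.00772 − (-0.17491)) = 0.80295 − (-0.00033)/(0.16719) = 0.80493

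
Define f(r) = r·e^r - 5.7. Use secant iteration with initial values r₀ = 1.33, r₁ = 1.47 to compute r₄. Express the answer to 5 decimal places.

1.40233

f(1.33) = -0.6712123, f(1.47) = 0.6933757
r₂ = 1.4700000 − 0.6933757·(1.4700000 − 1.3300000) / (0.6933757 − (-0.6712123)) = 1.4700000 − (0.0970726)/(1.3645880) = 1.3988631
f(1.3988631) = -0.0337762
r₃ = 1.3988631 − (-0.0337762)·(1.3988631 − 1.4700000) / (-0.0337762 − 0.6933757) = 1.3988631 − (0.0024027)/(-0.7271519) = 1.4021674
f(1.4021674) = -0.0015936
r₄ = 1.4021674 − (-0.0015936)·(1.4021674 − 1.3988631) / (-0.0015936 − (-0.0337762)) = 1.4021674 − (-0.0000053)/(0.0321827) = 1.4023310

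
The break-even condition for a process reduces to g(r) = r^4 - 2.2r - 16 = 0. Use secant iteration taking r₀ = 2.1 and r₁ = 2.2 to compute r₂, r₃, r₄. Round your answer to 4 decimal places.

2.1312, 2.1327, 2.1328

g(2.1) = -1.171900, g(2.2) = 2.585600
r₂ = 2.200000 − 2.585600·(2.200000 − 2.100000) / (2.585600 − (-1.171900)) = 2.200000 − (0.258560)/(3.757500) = 2.131188
g(2.131188) = -0.059182
r₃ = 2.131188 − (-0.059182)·(2.131188 − 2.200000) / (-0.059182 − 2.585600) = 2.131188 − (0.004072)/(-2.644782) = 2.132728
g(2.132728) = -0.002885
r₄ = 2.132728 − (-0.002885)·(2.132728 − 2.131188) / (-0.002885 − (-0.059182)) = 2.132728 − (-0.000004)/(0.056296) = 2.132807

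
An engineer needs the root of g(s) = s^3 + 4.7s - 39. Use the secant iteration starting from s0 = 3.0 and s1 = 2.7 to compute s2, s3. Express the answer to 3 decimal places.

g(3.0) = 2.10000, g(2.7) = -6.62700
s2 = 2.70000 − (-6.62700)·(2.70000 − 3.00000) / (-6.62700 − 2.10000) = 2.70000 − (1.98810)/(-8.72700) = 2.92781
g(2.92781) = -0.14189
s3 = 2.92781 − (-0.14189)·(2.92781 − 2.70000) / (-0.14189 − (-6.62700)) = 2.92781 − (-0.03232)/(6.48511) = 2.93279

2.928, 2.933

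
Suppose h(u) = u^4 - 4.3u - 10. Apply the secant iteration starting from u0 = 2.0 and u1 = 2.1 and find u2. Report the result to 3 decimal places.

h(2.0) = -2.60000, h(2.1) = 0.41810
u2 = 2.10000 − 0.41810·(2.10000 − 2.00000) / (0.41810 − (-2.60000)) = 2.10000 − (0.04181)/(3.01810) = 2.08615

2.086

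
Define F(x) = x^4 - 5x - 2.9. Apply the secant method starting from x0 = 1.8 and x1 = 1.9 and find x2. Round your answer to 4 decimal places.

1.8689

F(1.8) = -1.402400, F(1.9) = 0.632100
x2 = 1.900000 − 0.632100·(1.900000 − 1.800000) / (0.632100 − (-1.402400)) = 1.900000 − (0.063210)/(2.034500) = 1.868931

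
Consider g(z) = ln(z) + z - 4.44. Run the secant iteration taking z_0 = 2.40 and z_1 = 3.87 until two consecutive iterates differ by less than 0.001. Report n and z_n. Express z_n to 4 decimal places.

g(2.40) = -1.164531, g(3.87) = 0.783255
z_2 = 3.870000 − 0.783255·(1.470000)/(1.947786) = 3.278875;  |Δ| = 0.591125
g(3.278875) = 0.026376
z_3 = 3.278875 − 0.026376·(-0.591125)/(-0.756879) = 3.258276;  |Δ| = 0.020600
g(3.258276) = -0.000526
z_4 = 3.258276 − (-0.000526)·(-0.020600)/(-0.026902) = 3.258679;  |Δ| = 0.000403
|z_4 − z_3| = 0.000403 < 0.001

n = 4, z_n = 3.2587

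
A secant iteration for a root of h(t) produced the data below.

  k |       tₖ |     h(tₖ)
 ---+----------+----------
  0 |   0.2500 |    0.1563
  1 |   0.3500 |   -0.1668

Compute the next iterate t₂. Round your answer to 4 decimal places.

0.2984

t₂ = 0.3500 − (-0.1668)·(0.3500 − 0.2500) / (-0.1668 − 0.1563)
   = 0.3500 − (-0.016680)/(-0.323100) = 0.298375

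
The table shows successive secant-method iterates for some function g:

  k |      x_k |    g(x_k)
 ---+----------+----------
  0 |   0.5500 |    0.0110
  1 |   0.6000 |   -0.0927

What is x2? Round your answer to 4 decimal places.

0.5553

x2 = 0.6000 − (-0.0927)·(0.6000 − 0.5500) / (-0.0927 − 0.0110)
   = 0.6000 − (-0.004635)/(-0.103700) = 0.555304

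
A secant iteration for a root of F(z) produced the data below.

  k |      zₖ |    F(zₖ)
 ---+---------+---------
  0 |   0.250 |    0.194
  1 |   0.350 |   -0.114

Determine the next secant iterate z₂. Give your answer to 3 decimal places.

z₂ = 0.350 − (-0.114)·(0.350 − 0.250) / (-0.114 − 0.194)
   = 0.350 − (-0.01140)/(-0.30800) = 0.31299

0.313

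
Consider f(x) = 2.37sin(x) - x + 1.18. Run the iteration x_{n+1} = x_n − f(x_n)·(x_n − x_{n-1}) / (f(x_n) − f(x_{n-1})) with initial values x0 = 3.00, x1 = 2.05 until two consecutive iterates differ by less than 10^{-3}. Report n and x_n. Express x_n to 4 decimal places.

f(3.00) = -1.485546, f(2.05) = 1.233049
x2 = 2.050000 − 1.233049·(-0.950000)/(2.718594) = 2.480883;  |Δ| = 0.430883
f(2.480883) = 0.153532
x3 = 2.480883 − 0.153532·(0.430883)/(-1.079517) = 2.542165;  |Δ| = 0.061281
f(2.542165) = -0.025081
x4 = 2.542165 − (-0.025081)·(0.061281)/(-0.178613) = 2.533559;  |Δ| = 0.008605
f(2.533559) = 0.000313
x5 = 2.533559 − 0.000313·(-0.008605)/(0.025394) = 2.533666;  |Δ| = 0.000106
|x5 − x4| = 0.000106 < 10^{-3}

n = 5, x_n = 2.5337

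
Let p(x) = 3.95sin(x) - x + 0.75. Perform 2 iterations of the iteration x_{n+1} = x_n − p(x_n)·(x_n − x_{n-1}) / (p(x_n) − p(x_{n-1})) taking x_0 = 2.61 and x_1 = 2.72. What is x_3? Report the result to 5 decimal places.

p(2.61) = 0.1422821, p(2.72) = -0.3536040
x_2 = 2.7200000 − (-0.3536040)·(2.7200000 − 2.6100000) / (-0.3536040 − 0.1422821) = 2.7200000 − (-0.0388964)/(-0.4958861) = 2.6415617
p(2.6415617) = 0.0022763
x_3 = 2.6415617 − 0.0022763·(2.6415617 − 2.7200000) / (0.0022763 − (-0.3536040)) = 2.6415617 − (-0.0001785)/(0.3558803) = 2.6420635

2.64206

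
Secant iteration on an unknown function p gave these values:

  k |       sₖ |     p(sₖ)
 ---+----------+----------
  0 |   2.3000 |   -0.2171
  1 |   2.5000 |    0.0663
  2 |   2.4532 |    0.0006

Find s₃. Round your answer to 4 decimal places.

s₃ = 2.4532 − 0.0006·(2.4532 − 2.5000) / (0.0006 − 0.0663)
   = 2.4532 − (-0.000028)/(-0.065700) = 2.452773

2.4528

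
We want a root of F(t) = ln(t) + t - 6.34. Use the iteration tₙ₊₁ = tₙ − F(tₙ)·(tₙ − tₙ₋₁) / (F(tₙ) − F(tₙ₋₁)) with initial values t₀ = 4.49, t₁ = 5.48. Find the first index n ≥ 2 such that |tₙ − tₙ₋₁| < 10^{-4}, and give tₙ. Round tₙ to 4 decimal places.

n = 4, tₙ = 4.7763

F(4.49) = -0.348147, F(5.48) = 0.841105
t₂ = 5.480000 − 0.841105·(0.990000)/(1.189252) = 4.779817;  |Δ| = 0.700183
F(4.779817) = 0.004220
t₃ = 4.779817 − 0.004220·(-0.700183)/(-0.836886) = 4.776287;  |Δ| = 0.003530
F(4.776287) = -0.000050
t₄ = 4.776287 − (-0.000050)·(-0.003530)/(-0.004269) = 4.776328;  |Δ| = 0.000041
|t₄ − t₃| = 0.000041 < 10^{-4}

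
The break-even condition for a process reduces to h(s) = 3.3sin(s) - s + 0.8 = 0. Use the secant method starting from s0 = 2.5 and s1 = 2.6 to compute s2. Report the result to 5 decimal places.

2.57356

h(2.5) = 0.2749581, h(2.6) = -0.0988455
s2 = 2.6000000 − (-0.0988455)·(2.6000000 − 2.5000000) / (-0.0988455 − 0.2749581) = 2.6000000 − (-0.0098845)/(-0.3738035) = 2.5735568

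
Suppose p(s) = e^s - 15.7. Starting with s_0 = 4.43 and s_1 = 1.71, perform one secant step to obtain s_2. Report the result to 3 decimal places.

2.063

p(4.43) = 68.23142, p(1.71) = -10.17104
s_2 = 1.71000 − (-10.17104)·(1.71000 − 4.43000) / (-10.17104 − 68.23142) = 1.71000 − (27.66522)/(-78.40246) = 2.06286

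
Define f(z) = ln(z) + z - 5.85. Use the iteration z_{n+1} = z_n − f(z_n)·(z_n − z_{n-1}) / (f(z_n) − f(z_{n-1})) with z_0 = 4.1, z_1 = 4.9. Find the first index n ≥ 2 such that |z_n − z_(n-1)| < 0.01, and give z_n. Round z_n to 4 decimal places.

f(4.1) = -0.339013, f(4.9) = 0.639235
z_2 = 4.900000 − 0.639235·(0.800000)/(0.978248) = 4.377241;  |Δ| = 0.522759
f(4.377241) = 0.003659
z_3 = 4.377241 − 0.003659·(-0.522759)/(-0.635576) = 4.374231;  |Δ| = 0.003010
|z_3 − z_2| = 0.003010 < 0.01

n = 3, z_n = 4.3742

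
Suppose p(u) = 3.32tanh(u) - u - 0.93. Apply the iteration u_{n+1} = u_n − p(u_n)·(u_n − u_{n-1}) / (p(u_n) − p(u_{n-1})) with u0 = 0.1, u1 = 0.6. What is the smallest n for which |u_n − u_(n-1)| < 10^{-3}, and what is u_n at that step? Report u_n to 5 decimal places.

n = 5, u_n = 0.43812

p(0.1) = -0.6991023, p(0.6) = 0.2530046
u2 = 0.6000000 − 0.2530046·(0.5000000)/(0.9521068) = 0.4671344;  |Δ| = 0.1328656
p(0.4671344) = 0.0499906
u3 = 0.4671344 − 0.0499906·(-0.1328656)/(-0.2030139) = 0.4344172;  |Δ| = 0.0327172
p(0.4344172) = -0.0065166
u4 = 0.4344172 − (-0.0065166)·(-0.0327172)/(-0.0565073) = 0.4381902;  |Δ| = 0.0037731
p(0.4381902) = 0.0001252
u5 = 0.4381902 − 0.0001252·(0.0037731)/(0.0066418) = 0.4381191;  |Δ| = 0.0000711
|u5 − u4| = 0.0000711 < 10^{-3}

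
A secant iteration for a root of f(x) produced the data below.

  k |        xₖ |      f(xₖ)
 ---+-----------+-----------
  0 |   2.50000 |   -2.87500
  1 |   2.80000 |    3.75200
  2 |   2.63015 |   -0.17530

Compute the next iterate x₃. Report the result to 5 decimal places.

x₃ = 2.63015 − (-0.17530)·(2.63015 − 2.80000) / (-0.17530 − 3.75200)
   = 2.63015 − (0.0297747)/(-3.9273000) = 2.6377315

2.63773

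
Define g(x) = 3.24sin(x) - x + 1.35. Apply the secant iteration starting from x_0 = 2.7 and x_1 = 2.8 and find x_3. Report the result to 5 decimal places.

g(2.7) = 0.0347108, g(2.8) = -0.3646384
x_2 = 2.8000000 − (-0.3646384)·(2.8000000 − 2.7000000) / (-0.3646384 − 0.0347108) = 2.8000000 − (-0.0364638)/(-0.3993492) = 2.7086918
g(2.7086918) = 0.0005069
x_3 = 2.7086918 − 0.0005069·(2.7086918 − 2.8000000) / (0.0005069 − (-0.3646384)) = 2.7086918 − (-0.0000463)/(0.3651453) = 2.7088186

2.70882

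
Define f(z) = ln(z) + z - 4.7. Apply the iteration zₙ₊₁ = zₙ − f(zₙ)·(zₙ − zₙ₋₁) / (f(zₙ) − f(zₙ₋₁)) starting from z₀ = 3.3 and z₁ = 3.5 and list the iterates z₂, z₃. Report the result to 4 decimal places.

3.4592, 3.4590

f(3.3) = -0.206078, f(3.5) = 0.052763
z₂ = 3.500000 − 0.052763·(3.500000 − 3.300000) / (0.052763 − (-0.206078)) = 3.500000 − (0.010553)/(0.258841) = 3.459231
f(3.459231) = 0.000278
z₃ = 3.459231 − 0.000278·(3.459231 − 3.500000) / (0.000278 − 0.052763) = 3.459231 − (-0.000011)/(-0.052485) = 3.459016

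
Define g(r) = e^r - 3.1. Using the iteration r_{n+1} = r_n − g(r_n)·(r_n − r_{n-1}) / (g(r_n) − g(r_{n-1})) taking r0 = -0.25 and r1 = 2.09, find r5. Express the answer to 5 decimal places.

g(-0.25) = -2.3211992, g(2.09) = 4.9849152
r2 = 2.0900000 − 4.9849152·(2.0900000 − (-0.2500000)) / (4.9849152 − (-2.3211992)) = 2.0900000 − (11.6647015)/(7.3061144) = 0.4934330
g(0.4934330) = -1.4620705
r3 = 0.4934330 − (-1.4620705)·(0.4934330 − 2.0900000) / (-1.4620705 − 4.9849152) = 0.4934330 − (2.3342936)/(-6.4469857) = 0.8555081
g(0.8555081) = -0.7474305
r4 = 0.8555081 − (-0.7474305)·(0.8555081 − 0.4934330) / (-0.7474305 − (-1.4620705)) = 0.8555081 − (-0.2706260)/(0.7146400) = 1.2341968
g(1.2341968) = 0.3356178
r5 = 1.2341968 − 0.3356178·(1.2341968 − 0.8555081) / (0.3356178 − (-0.7474305)) = 1.2341968 − (0.1270946)/(1.0830483) = 1.1168478

1.11685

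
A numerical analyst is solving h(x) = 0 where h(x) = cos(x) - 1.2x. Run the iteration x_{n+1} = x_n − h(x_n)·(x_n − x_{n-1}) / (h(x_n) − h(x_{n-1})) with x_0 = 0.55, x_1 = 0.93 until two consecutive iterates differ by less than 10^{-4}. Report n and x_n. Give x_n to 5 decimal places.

h(0.55) = 0.1925245, h(0.93) = -0.5181660
x_2 = 0.9300000 − (-0.5181660)·(0.3800000)/(-0.7106905) = 0.6529412;  |Δ| = 0.2770588
h(0.6529412) = 0.0107710
x_3 = 0.6529412 − 0.0107710·(-0.2770588)/(0.5289370) = 0.6585831;  |Δ| = 0.0056419
h(0.6585831) = 0.0005605
x_4 = 0.6585831 − 0.0005605·(0.0056419)/(-0.0102105) = 0.6588928;  |Δ| = 0.0003097
h(0.6588928) = -0.0000007
x_5 = 0.6588928 − (-0.0000007)·(0.0003097)/(-0.0005613) = 0.6588924;  |Δ| = 0.0000004
|x_5 − x_4| = 0.0000004 < 10^{-4}

n = 5, x_n = 0.65889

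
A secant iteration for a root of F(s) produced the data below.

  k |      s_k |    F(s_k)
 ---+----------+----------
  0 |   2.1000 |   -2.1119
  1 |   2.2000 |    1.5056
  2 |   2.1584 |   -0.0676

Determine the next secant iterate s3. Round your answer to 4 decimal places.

s3 = 2.1584 − (-0.0676)·(2.1584 − 2.2000) / (-0.0676 − 1.5056)
   = 2.1584 − (0.002812)/(-1.573200) = 2.160188

2.1602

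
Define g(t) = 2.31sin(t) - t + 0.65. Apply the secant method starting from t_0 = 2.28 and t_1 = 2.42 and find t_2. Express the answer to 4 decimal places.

g(2.28) = 0.123014, g(2.42) = -0.244057
t_2 = 2.420000 − (-0.244057)·(2.420000 − 2.280000) / (-0.244057 − 0.123014) = 2.420000 − (-0.034168)/(-0.367072) = 2.326917

2.3269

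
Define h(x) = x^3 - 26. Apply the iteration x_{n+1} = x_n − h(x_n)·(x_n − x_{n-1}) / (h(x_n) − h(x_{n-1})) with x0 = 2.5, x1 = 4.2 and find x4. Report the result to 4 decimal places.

h(2.5) = -10.375000, h(4.2) = 48.088000
x2 = 4.200000 − 48.088000·(4.200000 − 2.500000) / (48.088000 − (-10.375000)) = 4.200000 − (81.749600)/(58.463000) = 2.801687
h(2.801687) = -4.008309
x3 = 2.801687 − (-4.008309)·(2.801687 − 4.200000) / (-4.008309 − 48.088000) = 2.801687 − (5.604872)/(-52.096309) = 2.909273
h(2.909273) = -1.376286
x4 = 2.909273 − (-1.376286)·(2.909273 − 2.801687) / (-1.376286 − (-4.008309)) = 2.909273 − (-0.148070)/(2.632023) = 2.965530

2.9655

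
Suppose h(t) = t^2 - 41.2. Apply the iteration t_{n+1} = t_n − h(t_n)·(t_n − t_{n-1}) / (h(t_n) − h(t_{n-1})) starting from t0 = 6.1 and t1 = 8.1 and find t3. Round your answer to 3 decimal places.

6.414

h(6.1) = -3.99000, h(8.1) = 24.41000
t2 = 8.10000 − 24.41000·(8.10000 − 6.10000) / (24.41000 − (-3.99000)) = 8.10000 − (48.82000)/(28.40000) = 6.38099
h(6.38099) = -0.48302
t3 = 6.38099 − (-0.48302)·(6.38099 − 8.10000) / (-0.48302 − 24.41000) = 6.38099 − (0.83032)/(-24.89302) = 6.41434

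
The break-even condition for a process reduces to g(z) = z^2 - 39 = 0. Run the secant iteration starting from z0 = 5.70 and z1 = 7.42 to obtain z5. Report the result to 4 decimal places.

6.2450

g(5.70) = -6.510000, g(7.42) = 16.056400
z2 = 7.420000 − 16.056400·(7.420000 − 5.700000) / (16.056400 − (-6.510000)) = 7.420000 − (27.617008)/(22.566400) = 6.196189
g(6.196189) = -0.607242
z3 = 6.196189 − (-0.607242)·(6.196189 − 7.420000) / (-0.607242 − 16.056400) = 6.196189 − (0.743149)/(-16.663642) = 6.240786
g(6.240786) = -0.052589
z4 = 6.240786 − (-0.052589)·(6.240786 − 6.196189) / (-0.052589 − (-0.607242)) = 6.240786 − (-0.002345)/(0.554652) = 6.245015
g(6.245015) = 0.000206
z5 = 6.245015 − 0.000206·(6.245015 − 6.240786) / (0.000206 − (-0.052589)) = 6.245015 − (0.000001)/(0.052796) = 6.244998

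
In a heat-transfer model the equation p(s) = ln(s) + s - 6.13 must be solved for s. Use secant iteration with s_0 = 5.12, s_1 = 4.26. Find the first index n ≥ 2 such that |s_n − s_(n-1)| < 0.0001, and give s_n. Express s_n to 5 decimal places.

n = 4, s_n = 4.60324

p(5.12) = 0.6231544, p(4.26) = -0.4207308
s_2 = 4.2600000 − (-0.4207308)·(-0.8600000)/(-1.0438853) = 4.6066171;  |Δ| = 0.3466171
p(4.6066171) = 0.0041109
s_3 = 4.6066171 − 0.0041109·(0.3466171)/(0.4248417) = 4.6032632;  |Δ| = 0.0033540
p(4.6032632) = 0.0000286
s_4 = 4.6032632 − 0.0000286·(-0.0033540)/(-0.0040823) = 4.6032397;  |Δ| = 0.0000235
|s_4 − s_3| = 0.0000235 < 0.0001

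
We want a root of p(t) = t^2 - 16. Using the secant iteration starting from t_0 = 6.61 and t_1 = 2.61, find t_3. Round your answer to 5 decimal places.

p(6.61) = 27.6921000, p(2.61) = -9.1879000
t_2 = 2.6100000 − (-9.1879000)·(2.6100000 − 6.6100000) / (-9.1879000 − 27.6921000) = 2.6100000 − (36.7516000)/(-36.8800000) = 3.6065184
p(3.6065184) = -2.9930248
t_3 = 3.6065184 − (-2.9930248)·(3.6065184 − 2.6100000) / (-2.9930248 − (-9.1879000)) = 3.6065184 − (-2.9826044)/(6.1948752) = 4.0879816

4.08798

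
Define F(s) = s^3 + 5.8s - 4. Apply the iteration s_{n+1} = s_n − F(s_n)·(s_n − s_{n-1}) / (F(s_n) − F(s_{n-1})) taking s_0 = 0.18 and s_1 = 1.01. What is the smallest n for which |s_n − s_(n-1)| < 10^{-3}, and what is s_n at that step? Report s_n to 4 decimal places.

F(0.18) = -2.950168, F(1.01) = 2.888301
s_2 = 1.010000 − 2.888301·(0.830000)/(5.838469) = 0.599398;  |Δ| = 0.410602
F(0.599398) = -0.308144
s_3 = 0.599398 − (-0.308144)·(-0.410602)/(-3.196445) = 0.638981;  |Δ| = 0.039583
F(0.638981) = -0.033020
s_4 = 0.638981 − (-0.033020)·(0.039583)/(0.275125) = 0.643731;  |Δ| = 0.004751
F(0.643731) = 0.000396
s_5 = 0.643731 − 0.000396·(0.004751)/(0.033416) = 0.643675;  |Δ| = 0.000056
|s_5 − s_4| = 0.000056 < 10^{-3}

n = 5, s_n = 0.6437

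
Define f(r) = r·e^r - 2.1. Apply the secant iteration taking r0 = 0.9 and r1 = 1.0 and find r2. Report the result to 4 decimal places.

f(0.9) = 0.113643, f(1.0) = 0.618282
r2 = 1.000000 − 0.618282·(1.000000 − 0.900000) / (0.618282 − 0.113643) = 1.000000 − (0.061828)/(0.504639) = 0.877480

0.8775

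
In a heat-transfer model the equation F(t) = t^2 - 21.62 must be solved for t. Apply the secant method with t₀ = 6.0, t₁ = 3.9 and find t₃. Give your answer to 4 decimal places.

F(6.0) = 14.380000, F(3.9) = -6.410000
t₂ = 3.900000 − (-6.410000)·(3.900000 − 6.000000) / (-6.410000 − 14.380000) = 3.900000 − (13.461000)/(-20.790000) = 4.547475
F(4.547475) = -0.940473
t₃ = 4.547475 − (-0.940473)·(4.547475 − 3.900000) / (-0.940473 − (-6.410000)) = 4.547475 − (-0.608933)/(5.469527) = 4.658807

4.6588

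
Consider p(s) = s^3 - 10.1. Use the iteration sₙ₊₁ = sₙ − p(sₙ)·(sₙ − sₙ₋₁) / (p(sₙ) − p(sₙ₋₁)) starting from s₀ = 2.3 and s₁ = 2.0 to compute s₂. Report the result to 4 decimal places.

p(2.3) = 2.067000, p(2.0) = -2.100000
s₂ = 2.000000 − (-2.100000)·(2.000000 − 2.300000) / (-2.100000 − 2.067000) = 2.000000 − (0.630000)/(-4.167000) = 2.151188

2.1512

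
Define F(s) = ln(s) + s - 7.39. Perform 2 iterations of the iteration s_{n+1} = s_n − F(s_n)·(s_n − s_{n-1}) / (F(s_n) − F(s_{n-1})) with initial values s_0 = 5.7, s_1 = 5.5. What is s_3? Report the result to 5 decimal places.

F(5.7) = 0.0504662, F(5.5) = -0.1852519
s_2 = 5.5000000 − (-0.1852519)·(5.5000000 − 5.7000000) / (-0.1852519 − 0.0504662) = 5.5000000 − (0.0370504)/(-0.2357181) = 5.6571809
F(5.6571809) = 0.0001066
s_3 = 5.6571809 − 0.0001066·(5.6571809 − 5.5000000) / (0.0001066 − (-0.1852519)) = 5.6571809 − (0.0000168)/(0.1853585) = 5.6570905

5.65709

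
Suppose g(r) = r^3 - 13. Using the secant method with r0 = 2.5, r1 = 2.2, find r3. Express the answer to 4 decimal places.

2.3520

g(2.5) = 2.625000, g(2.2) = -2.352000
r2 = 2.200000 − (-2.352000)·(2.200000 − 2.500000) / (-2.352000 − 2.625000) = 2.200000 − (0.705600)/(-4.977000) = 2.341772
g(2.341772) = -0.157963
r3 = 2.341772 − (-0.157963)·(2.341772 − 2.200000) / (-0.157963 − (-2.352000)) = 2.341772 − (-0.022395)/(2.194037) = 2.351979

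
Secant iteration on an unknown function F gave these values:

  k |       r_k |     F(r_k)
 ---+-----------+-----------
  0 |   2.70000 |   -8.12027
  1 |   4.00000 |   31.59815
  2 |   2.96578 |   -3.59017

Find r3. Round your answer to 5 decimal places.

r3 = 2.96578 − (-3.59017)·(2.96578 − 4.00000) / (-3.59017 − 31.59815)
   = 2.96578 − (3.7130256)/(-35.1883200) = 3.0712987

3.07130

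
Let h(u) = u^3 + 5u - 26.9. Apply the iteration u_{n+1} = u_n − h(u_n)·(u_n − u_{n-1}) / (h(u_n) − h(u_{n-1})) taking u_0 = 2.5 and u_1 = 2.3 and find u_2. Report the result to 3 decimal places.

2.445

h(2.5) = 1.22500, h(2.3) = -3.23300
u_2 = 2.30000 − (-3.23300)·(2.30000 − 2.50000) / (-3.23300 − 1.22500) = 2.30000 − (0.64660)/(-4.45800) = 2.44504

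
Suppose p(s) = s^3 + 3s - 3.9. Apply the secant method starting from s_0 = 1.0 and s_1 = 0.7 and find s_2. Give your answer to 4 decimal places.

0.9807

p(1.0) = 0.100000, p(0.7) = -1.457000
s_2 = 0.700000 − (-1.457000)·(0.700000 − 1.000000) / (-1.457000 − 0.100000) = 0.700000 − (0.437100)/(-1.557000) = 0.980732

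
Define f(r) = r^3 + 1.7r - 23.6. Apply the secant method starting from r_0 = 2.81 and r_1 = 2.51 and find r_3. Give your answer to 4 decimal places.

2.6716

f(2.81) = 3.365041, f(2.51) = -3.519749
r_2 = 2.510000 − (-3.519749)·(2.510000 − 2.810000) / (-3.519749 − 3.365041) = 2.510000 − (1.055925)/(-6.884790) = 2.663371
f(2.663371) = -0.179535
r_3 = 2.663371 − (-0.179535)·(2.663371 − 2.510000) / (-0.179535 − (-3.519749)) = 2.663371 − (-0.027535)/(3.340214) = 2.671614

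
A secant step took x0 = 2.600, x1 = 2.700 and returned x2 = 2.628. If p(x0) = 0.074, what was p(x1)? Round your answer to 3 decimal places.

The secant line through (2.600, 0.074) and (2.700, p(x1)) crosses zero at x2 = 2.628.
So (2.600, 0.074), (2.700, p(x1)), (2.628, 0) are collinear:
p(x1) = 0.074 · (2.700 − 2.628) / (2.600 − 2.628) = 0.074 · (0.07200)/(-0.02800) = -0.19029

-0.190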